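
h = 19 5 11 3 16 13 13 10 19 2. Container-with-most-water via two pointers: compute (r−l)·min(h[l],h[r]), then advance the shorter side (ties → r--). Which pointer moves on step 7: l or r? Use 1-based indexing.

r

l=1 r=10: min(19,2)*9=18 best=18 *, r--
l=1 r=9: min(19,19)*8=152 best=152 *, r--
l=1 r=8: min(19,10)*7=70 best=152, r--
l=1 r=7: min(19,13)*6=78 best=152, r--
l=1 r=6: min(19,13)*5=65 best=152, r--
l=1 r=5: min(19,16)*4=64 best=152, r--
l=1 r=4: min(19,3)*3=9 best=152, r--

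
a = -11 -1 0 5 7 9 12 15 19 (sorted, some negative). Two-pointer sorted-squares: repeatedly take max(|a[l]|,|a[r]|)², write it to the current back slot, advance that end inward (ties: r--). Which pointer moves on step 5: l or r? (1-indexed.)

[1,9] |-11|<=|19| out[9]=361 → r--
[1,8] |-11|<=|15| out[8]=225 → r--
[1,7] |-11|<=|12| out[7]=144 → r--
[1,6] |-11|>|9| out[6]=121 → l++
[2,6] |-1|<=|9| out[5]=81 → r--

r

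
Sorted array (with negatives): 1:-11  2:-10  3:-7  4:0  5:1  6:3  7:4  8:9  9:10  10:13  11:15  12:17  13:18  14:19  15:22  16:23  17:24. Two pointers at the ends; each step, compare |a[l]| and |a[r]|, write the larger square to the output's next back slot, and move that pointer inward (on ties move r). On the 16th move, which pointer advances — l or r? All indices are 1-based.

r

l=1 r=17: |-11|<=|24| out[17]=576, r--
l=1 r=16: |-11|<=|23| out[16]=529, r--
l=1 r=15: |-11|<=|22| out[15]=484, r--
l=1 r=14: |-11|<=|19| out[14]=361, r--
l=1 r=13: |-11|<=|18| out[13]=324, r--
l=1 r=12: |-11|<=|17| out[12]=289, r--
l=1 r=11: |-11|<=|15| out[11]=225, r--
l=1 r=10: |-11|<=|13| out[10]=169, r--
l=1 r=9: |-11|>|10| out[9]=121, l++
l=2 r=9: |-10|<=|10| out[8]=100, r--
l=2 r=8: |-10|>|9| out[7]=100, l++
l=3 r=8: |-7|<=|9| out[6]=81, r--
l=3 r=7: |-7|>|4| out[5]=49, l++
l=4 r=7: |0|<=|4| out[4]=16, r--
l=4 r=6: |0|<=|3| out[3]=9, r--
l=4 r=5: |0|<=|1| out[2]=1, r--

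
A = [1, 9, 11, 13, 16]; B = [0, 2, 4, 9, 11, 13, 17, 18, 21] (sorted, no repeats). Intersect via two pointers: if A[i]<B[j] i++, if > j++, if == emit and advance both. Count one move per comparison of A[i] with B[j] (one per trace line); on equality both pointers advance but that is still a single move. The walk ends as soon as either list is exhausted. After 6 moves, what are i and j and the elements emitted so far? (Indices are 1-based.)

i=4, j=6, emitted=[9, 11]

[i=1,j=1] 1>0 → j++
[i=1,j=2] 1<2 → i++
[i=2,j=2] 9>2 → j++
[i=2,j=3] 9>4 → j++
[i=2,j=4] 9==9 emit → i++,j++
[i=3,j=5] 11==11 emit → i++,j++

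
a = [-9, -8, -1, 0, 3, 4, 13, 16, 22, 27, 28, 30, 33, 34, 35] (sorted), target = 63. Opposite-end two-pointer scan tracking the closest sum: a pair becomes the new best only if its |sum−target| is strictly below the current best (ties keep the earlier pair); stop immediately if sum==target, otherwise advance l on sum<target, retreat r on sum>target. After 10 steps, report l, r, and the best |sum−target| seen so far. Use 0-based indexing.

[0,14] -9+35=26 d=37 * → l++
[1,14] -8+35=27 d=36 * → l++
[2,14] -1+35=34 d=29 * → l++
[3,14] 0+35=35 d=28 * → l++
[4,14] 3+35=38 d=25 * → l++
[5,14] 4+35=39 d=24 * → l++
[6,14] 13+35=48 d=15 * → l++
[7,14] 16+35=51 d=12 * → l++
[8,14] 22+35=57 d=6 * → l++
[9,14] 27+35=62 d=1 * → l++

l=10, r=14, best |Δ|=1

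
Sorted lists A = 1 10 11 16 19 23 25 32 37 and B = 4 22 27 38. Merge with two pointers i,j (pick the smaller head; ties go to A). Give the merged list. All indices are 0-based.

[1, 4, 10, 11, 16, 19, 22, 23, 25, 27, 32, 37, 38]

i=0 j=0: A[i]=1<=B[j]=4 take 1, i++
i=1 j=0: A[i]=10>B[j]=4 take 4, j++
i=1 j=1: A[i]=10<=B[j]=22 take 10, i++
i=2 j=1: A[i]=11<=B[j]=22 take 11, i++
i=3 j=1: A[i]=16<=B[j]=22 take 16, i++
i=4 j=1: A[i]=19<=B[j]=22 take 19, i++
i=5 j=1: A[i]=23>B[j]=22 take 22, j++
i=5 j=2: A[i]=23<=B[j]=27 take 23, i++
i=6 j=2: A[i]=25<=B[j]=27 take 25, i++
i=7 j=2: A[i]=32>B[j]=27 take 27, j++
i=7 j=3: A[i]=32<=B[j]=38 take 32, i++
i=8 j=3: A[i]=37<=B[j]=38 take 37, i++
i=9 j=3: A done, take B[j]=38, j++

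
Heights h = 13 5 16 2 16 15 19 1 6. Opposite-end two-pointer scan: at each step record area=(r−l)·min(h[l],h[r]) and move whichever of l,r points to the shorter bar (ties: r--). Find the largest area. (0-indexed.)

max area = 78

l=0 r=8: min(13,6)*8=48 best=48 *, r--
l=0 r=7: min(13,1)*7=7 best=48, r--
l=0 r=6: min(13,19)*6=78 best=78 *, l++
l=1 r=6: min(5,19)*5=25 best=78, l++
l=2 r=6: min(16,19)*4=64 best=78, l++
l=3 r=6: min(2,19)*3=6 best=78, l++
l=4 r=6: min(16,19)*2=32 best=78, l++
l=5 r=6: min(15,19)*1=15 best=78, l++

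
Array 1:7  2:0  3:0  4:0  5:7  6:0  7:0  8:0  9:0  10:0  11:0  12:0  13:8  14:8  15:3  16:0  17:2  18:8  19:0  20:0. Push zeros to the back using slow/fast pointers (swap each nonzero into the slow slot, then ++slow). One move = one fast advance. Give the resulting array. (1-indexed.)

[7, 7, 8, 8, 3, 2, 8, 0, 0, 0, 0, 0, 0, 0, 0, 0, 0, 0, 0, 0]

(s=1,f=1) a[fast]=7≠0 swap→a[1]=7 → slow++,fast++
(s=2,f=2) a[fast]=0 → fast++
(s=2,f=3) a[fast]=0 → fast++
(s=2,f=4) a[fast]=0 → fast++
(s=2,f=5) a[fast]=7≠0 swap→a[2]=7 → slow++,fast++
(s=3,f=6) a[fast]=0 → fast++
(s=3,f=7) a[fast]=0 → fast++
(s=3,f=8) a[fast]=0 → fast++
(s=3,f=9) a[fast]=0 → fast++
(s=3,f=10) a[fast]=0 → fast++
(s=3,f=11) a[fast]=0 → fast++
(s=3,f=12) a[fast]=0 → fast++
(s=3,f=13) a[fast]=8≠0 swap→a[3]=8 → slow++,fast++
(s=4,f=14) a[fast]=8≠0 swap→a[4]=8 → slow++,fast++
(s=5,f=15) a[fast]=3≠0 swap→a[5]=3 → slow++,fast++
(s=6,f=16) a[fast]=0 → fast++
(s=6,f=17) a[fast]=2≠0 swap→a[6]=2 → slow++,fast++
(s=7,f=18) a[fast]=8≠0 swap→a[7]=8 → slow++,fast++
(s=8,f=19) a[fast]=0 → fast++
(s=8,f=20) a[fast]=0 → fast++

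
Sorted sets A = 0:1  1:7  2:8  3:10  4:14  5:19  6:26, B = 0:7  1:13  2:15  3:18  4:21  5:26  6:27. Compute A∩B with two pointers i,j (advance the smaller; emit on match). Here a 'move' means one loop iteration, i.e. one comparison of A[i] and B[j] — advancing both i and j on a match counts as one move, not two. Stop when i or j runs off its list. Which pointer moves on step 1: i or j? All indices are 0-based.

[i=0,j=0] 1<7 → i++

i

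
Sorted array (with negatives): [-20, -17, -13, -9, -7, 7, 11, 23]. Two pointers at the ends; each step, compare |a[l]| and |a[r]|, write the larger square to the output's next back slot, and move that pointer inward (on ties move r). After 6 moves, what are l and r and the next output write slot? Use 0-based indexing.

l=4, r=5, next write slot=1

[0,7] |-20|<=|23| out[7]=529 → r--
[0,6] |-20|>|11| out[6]=400 → l++
[1,6] |-17|>|11| out[5]=289 → l++
[2,6] |-13|>|11| out[4]=169 → l++
[3,6] |-9|<=|11| out[3]=121 → r--
[3,5] |-9|>|7| out[2]=81 → l++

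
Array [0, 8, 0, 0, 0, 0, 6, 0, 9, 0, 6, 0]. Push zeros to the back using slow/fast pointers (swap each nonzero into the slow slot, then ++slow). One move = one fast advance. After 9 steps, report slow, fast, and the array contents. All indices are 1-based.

slow=4, fast=10, a=[8, 6, 9, 0, 0, 0, 0, 0, 0, 0, 6, 0]

(s=1,f=1) a[fast]=0 → fast++
(s=1,f=2) a[fast]=8≠0 swap→a[1]=8 → slow++,fast++
(s=2,f=3) a[fast]=0 → fast++
(s=2,f=4) a[fast]=0 → fast++
(s=2,f=5) a[fast]=0 → fast++
(s=2,f=6) a[fast]=0 → fast++
(s=2,f=7) a[fast]=6≠0 swap→a[2]=6 → slow++,fast++
(s=3,f=8) a[fast]=0 → fast++
(s=3,f=9) a[fast]=9≠0 swap→a[3]=9 → slow++,fast++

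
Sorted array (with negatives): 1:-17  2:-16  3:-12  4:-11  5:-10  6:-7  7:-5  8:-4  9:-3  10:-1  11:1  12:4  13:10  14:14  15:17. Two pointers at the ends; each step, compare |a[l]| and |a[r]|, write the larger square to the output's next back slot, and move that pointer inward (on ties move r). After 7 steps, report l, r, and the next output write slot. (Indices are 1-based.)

[1,15] |-17|<=|17| out[15]=289 → r--
[1,14] |-17|>|14| out[14]=289 → l++
[2,14] |-16|>|14| out[13]=256 → l++
[3,14] |-12|<=|14| out[12]=196 → r--
[3,13] |-12|>|10| out[11]=144 → l++
[4,13] |-11|>|10| out[10]=121 → l++
[5,13] |-10|<=|10| out[9]=100 → r--

l=5, r=12, next write slot=8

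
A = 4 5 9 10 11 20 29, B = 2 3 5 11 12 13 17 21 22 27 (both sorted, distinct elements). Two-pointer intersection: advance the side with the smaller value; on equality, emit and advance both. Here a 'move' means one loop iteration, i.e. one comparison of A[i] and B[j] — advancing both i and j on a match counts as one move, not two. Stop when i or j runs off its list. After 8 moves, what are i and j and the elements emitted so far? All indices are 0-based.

i=0 j=0: 4>2, j++
i=0 j=1: 4>3, j++
i=0 j=2: 4<5, i++
i=1 j=2: 5==5 emit, i++,j++
i=2 j=3: 9<11, i++
i=3 j=3: 10<11, i++
i=4 j=3: 11==11 emit, i++,j++
i=5 j=4: 20>12, j++

i=5, j=5, emitted=[5, 11]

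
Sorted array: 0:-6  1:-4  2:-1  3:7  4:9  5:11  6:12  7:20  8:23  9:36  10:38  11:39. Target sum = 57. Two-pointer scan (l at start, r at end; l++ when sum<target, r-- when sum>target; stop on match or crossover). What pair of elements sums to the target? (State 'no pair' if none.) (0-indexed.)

l=0 r=11: -6+39=33 <57, l++
l=1 r=11: -4+39=35 <57, l++
l=2 r=11: -1+39=38 <57, l++
l=3 r=11: 7+39=46 <57, l++
l=4 r=11: 9+39=48 <57, l++
l=5 r=11: 11+39=50 <57, l++
l=6 r=11: 12+39=51 <57, l++
l=7 r=11: 20+39=59 >57, r--
l=7 r=10: 20+38=58 >57, r--
l=7 r=9: 20+36=56 <57, l++
l=8 r=9: 23+36=59 >57, r--

no pair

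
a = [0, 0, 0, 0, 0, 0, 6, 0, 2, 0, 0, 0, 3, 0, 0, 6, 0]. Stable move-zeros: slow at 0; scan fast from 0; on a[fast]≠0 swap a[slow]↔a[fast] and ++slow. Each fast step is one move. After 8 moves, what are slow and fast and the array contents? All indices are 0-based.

(s=0,f=0) a[fast]=0 → fast++
(s=0,f=1) a[fast]=0 → fast++
(s=0,f=2) a[fast]=0 → fast++
(s=0,f=3) a[fast]=0 → fast++
(s=0,f=4) a[fast]=0 → fast++
(s=0,f=5) a[fast]=0 → fast++
(s=0,f=6) a[fast]=6≠0 swap→a[0]=6 → slow++,fast++
(s=1,f=7) a[fast]=0 → fast++

slow=1, fast=8, a=[6, 0, 0, 0, 0, 0, 0, 0, 2, 0, 0, 0, 3, 0, 0, 6, 0]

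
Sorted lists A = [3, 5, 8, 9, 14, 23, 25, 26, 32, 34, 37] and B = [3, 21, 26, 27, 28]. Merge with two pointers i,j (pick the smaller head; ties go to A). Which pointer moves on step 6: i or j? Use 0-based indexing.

i

i=0 j=0: A[i]=3<=B[j]=3 take 3, i++
i=1 j=0: A[i]=5>B[j]=3 take 3, j++
i=1 j=1: A[i]=5<=B[j]=21 take 5, i++
i=2 j=1: A[i]=8<=B[j]=21 take 8, i++
i=3 j=1: A[i]=9<=B[j]=21 take 9, i++
i=4 j=1: A[i]=14<=B[j]=21 take 14, i++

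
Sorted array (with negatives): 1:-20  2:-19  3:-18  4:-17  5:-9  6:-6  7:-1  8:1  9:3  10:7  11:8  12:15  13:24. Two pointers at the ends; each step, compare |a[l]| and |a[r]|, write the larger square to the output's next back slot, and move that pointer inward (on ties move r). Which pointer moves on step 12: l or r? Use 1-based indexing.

[1,13] |-20|<=|24| out[13]=576 → r--
[1,12] |-20|>|15| out[12]=400 → l++
[2,12] |-19|>|15| out[11]=361 → l++
[3,12] |-18|>|15| out[10]=324 → l++
[4,12] |-17|>|15| out[9]=289 → l++
[5,12] |-9|<=|15| out[8]=225 → r--
[5,11] |-9|>|8| out[7]=81 → l++
[6,11] |-6|<=|8| out[6]=64 → r--
[6,10] |-6|<=|7| out[5]=49 → r--
[6,9] |-6|>|3| out[4]=36 → l++
[7,9] |-1|<=|3| out[3]=9 → r--
[7,8] |-1|<=|1| out[2]=1 → r--

r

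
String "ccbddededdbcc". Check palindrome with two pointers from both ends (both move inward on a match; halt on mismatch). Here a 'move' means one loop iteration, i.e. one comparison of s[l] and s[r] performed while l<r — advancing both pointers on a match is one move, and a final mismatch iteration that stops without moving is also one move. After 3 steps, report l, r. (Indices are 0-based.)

l=3, r=9

[0,12] 'c'=='c' → l++,r--
[1,11] 'c'=='c' → l++,r--
[2,10] 'b'=='b' → l++,r--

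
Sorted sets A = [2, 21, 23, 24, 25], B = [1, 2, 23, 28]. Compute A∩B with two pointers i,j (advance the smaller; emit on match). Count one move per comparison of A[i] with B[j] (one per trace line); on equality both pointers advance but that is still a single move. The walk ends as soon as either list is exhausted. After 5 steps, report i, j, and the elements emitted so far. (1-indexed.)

i=5, j=4, emitted=[2, 23]

i=1 j=1: 2>1, j++
i=1 j=2: 2==2 emit, i++,j++
i=2 j=3: 21<23, i++
i=3 j=3: 23==23 emit, i++,j++
i=4 j=4: 24<28, i++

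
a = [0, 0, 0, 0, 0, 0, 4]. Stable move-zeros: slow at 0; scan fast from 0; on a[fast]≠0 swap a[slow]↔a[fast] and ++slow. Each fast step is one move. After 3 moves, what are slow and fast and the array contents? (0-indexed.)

slow=0, fast=3, a=[0, 0, 0, 0, 0, 0, 4]

slow=0 fast=0: a[fast]=0, fast++
slow=0 fast=1: a[fast]=0, fast++
slow=0 fast=2: a[fast]=0, fast++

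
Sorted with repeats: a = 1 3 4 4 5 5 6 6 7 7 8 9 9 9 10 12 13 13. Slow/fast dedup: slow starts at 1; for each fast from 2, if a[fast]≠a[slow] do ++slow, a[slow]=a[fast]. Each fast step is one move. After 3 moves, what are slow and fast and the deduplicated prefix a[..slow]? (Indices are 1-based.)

slow=1 fast=2: a[fast]=3≠a[slow]=1 write a[2]=3, slow++,fast++
slow=2 fast=3: a[fast]=4≠a[slow]=3 write a[3]=4, slow++,fast++
slow=3 fast=4: a[fast]=4=a[slow] dup, fast++

slow=3, fast=5, prefix=[1, 3, 4]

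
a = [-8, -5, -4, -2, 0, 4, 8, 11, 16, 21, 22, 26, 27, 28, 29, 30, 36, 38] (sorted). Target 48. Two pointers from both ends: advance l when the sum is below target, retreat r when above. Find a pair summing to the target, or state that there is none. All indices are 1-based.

[1,18] -8+38=30 <48 → l++
[2,18] -5+38=33 <48 → l++
[3,18] -4+38=34 <48 → l++
[4,18] -2+38=36 <48 → l++
[5,18] 0+38=38 <48 → l++
[6,18] 4+38=42 <48 → l++
[7,18] 8+38=46 <48 → l++
[8,18] 11+38=49 >48 → r--
[8,17] 11+36=47 <48 → l++
[9,17] 16+36=52 >48 → r--
[9,16] 16+30=46 <48 → l++
[10,16] 21+30=51 >48 → r--
[10,15] 21+29=50 >48 → r--
[10,14] 21+28=49 >48 → r--
[10,13] 21+27=48 → found

(21, 27)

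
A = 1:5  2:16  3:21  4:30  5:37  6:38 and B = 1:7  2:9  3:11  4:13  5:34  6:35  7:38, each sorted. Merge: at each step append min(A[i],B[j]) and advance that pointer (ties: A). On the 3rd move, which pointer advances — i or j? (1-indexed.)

j

[i=1,j=1] A[i]=5<=B[j]=7 take 5 → i++
[i=2,j=1] A[i]=16>B[j]=7 take 7 → j++
[i=2,j=2] A[i]=16>B[j]=9 take 9 → j++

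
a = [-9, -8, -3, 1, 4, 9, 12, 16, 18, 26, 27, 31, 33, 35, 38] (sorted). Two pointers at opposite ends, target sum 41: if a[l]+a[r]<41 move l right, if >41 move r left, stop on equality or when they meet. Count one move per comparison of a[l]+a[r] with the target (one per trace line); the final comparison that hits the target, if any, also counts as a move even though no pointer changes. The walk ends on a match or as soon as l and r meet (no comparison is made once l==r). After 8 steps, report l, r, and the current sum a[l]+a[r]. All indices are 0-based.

l=0 r=14: -9+38=29 <41, l++
l=1 r=14: -8+38=30 <41, l++
l=2 r=14: -3+38=35 <41, l++
l=3 r=14: 1+38=39 <41, l++
l=4 r=14: 4+38=42 >41, r--
l=4 r=13: 4+35=39 <41, l++
l=5 r=13: 9+35=44 >41, r--
l=5 r=12: 9+33=42 >41, r--

l=5, r=11, sum=40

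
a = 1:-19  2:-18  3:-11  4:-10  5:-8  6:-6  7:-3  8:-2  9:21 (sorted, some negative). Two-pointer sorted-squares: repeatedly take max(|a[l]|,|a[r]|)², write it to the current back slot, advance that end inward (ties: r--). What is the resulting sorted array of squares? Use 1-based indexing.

[1,9] |-19|<=|21| out[9]=441 → r--
[1,8] |-19|>|-2| out[8]=361 → l++
[2,8] |-18|>|-2| out[7]=324 → l++
[3,8] |-11|>|-2| out[6]=121 → l++
[4,8] |-10|>|-2| out[5]=100 → l++
[5,8] |-8|>|-2| out[4]=64 → l++
[6,8] |-6|>|-2| out[3]=36 → l++
[7,8] |-3|>|-2| out[2]=9 → l++
[8,8] |-2|<=|-2| out[1]=4 → r--

[4, 9, 36, 64, 100, 121, 324, 361, 441]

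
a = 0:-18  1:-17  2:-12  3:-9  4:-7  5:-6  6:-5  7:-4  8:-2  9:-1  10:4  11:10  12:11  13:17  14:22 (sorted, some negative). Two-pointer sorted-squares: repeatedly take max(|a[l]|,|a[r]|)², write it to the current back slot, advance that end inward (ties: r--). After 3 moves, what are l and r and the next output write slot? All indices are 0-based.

l=1, r=12, next write slot=11

[0,14] |-18|<=|22| out[14]=484 → r--
[0,13] |-18|>|17| out[13]=324 → l++
[1,13] |-17|<=|17| out[12]=289 → r--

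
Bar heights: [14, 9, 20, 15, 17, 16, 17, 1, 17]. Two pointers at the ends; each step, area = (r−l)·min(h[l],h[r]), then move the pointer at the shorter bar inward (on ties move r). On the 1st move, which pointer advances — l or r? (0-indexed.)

l

l=0 r=8: min(14,17)*8=112 best=112 *, l++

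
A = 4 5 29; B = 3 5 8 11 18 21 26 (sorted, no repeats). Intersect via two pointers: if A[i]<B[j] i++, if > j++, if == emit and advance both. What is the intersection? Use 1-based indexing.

i=1 j=1: 4>3, j++
i=1 j=2: 4<5, i++
i=2 j=2: 5==5 emit, i++,j++
i=3 j=3: 29>8, j++
i=3 j=4: 29>11, j++
i=3 j=5: 29>18, j++
i=3 j=6: 29>21, j++
i=3 j=7: 29>26, j++

intersection = [5]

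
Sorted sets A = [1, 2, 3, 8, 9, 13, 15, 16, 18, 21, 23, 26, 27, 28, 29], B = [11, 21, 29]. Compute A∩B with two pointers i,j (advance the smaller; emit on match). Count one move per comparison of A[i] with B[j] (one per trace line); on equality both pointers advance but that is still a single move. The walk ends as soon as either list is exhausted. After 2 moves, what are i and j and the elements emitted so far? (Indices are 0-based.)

i=0 j=0: 1<11, i++
i=1 j=0: 2<11, i++

i=2, j=0, emitted=[]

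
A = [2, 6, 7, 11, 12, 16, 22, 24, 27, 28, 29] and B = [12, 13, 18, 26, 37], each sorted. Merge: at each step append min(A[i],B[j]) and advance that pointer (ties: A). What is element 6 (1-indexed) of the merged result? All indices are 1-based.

merged[6] = 12

[i=1,j=1] A[i]=2<=B[j]=12 take 2 → i++
[i=2,j=1] A[i]=6<=B[j]=12 take 6 → i++
[i=3,j=1] A[i]=7<=B[j]=12 take 7 → i++
[i=4,j=1] A[i]=11<=B[j]=12 take 11 → i++
[i=5,j=1] A[i]=12<=B[j]=12 take 12 → i++
[i=6,j=1] A[i]=16>B[j]=12 take 12 → j++
[i=6,j=2] A[i]=16>B[j]=13 take 13 → j++
[i=6,j=3] A[i]=16<=B[j]=18 take 16 → i++
[i=7,j=3] A[i]=22>B[j]=18 take 18 → j++
[i=7,j=4] A[i]=22<=B[j]=26 take 22 → i++
[i=8,j=4] A[i]=24<=B[j]=26 take 24 → i++
[i=9,j=4] A[i]=27>B[j]=26 take 26 → j++
[i=9,j=5] A[i]=27<=B[j]=37 take 27 → i++
[i=10,j=5] A[i]=28<=B[j]=37 take 28 → i++
[i=11,j=5] A[i]=29<=B[j]=37 take 29 → i++
[i=12,j=5] A done, take B[j]=37 → j++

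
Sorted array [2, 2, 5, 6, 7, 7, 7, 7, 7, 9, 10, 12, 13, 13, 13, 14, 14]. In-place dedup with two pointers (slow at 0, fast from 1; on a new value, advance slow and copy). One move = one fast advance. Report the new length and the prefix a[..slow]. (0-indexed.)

(s=0,f=1) a[fast]=2=a[slow] dup → fast++
(s=0,f=2) a[fast]=5≠a[slow]=2 write a[1]=5 → slow++,fast++
(s=1,f=3) a[fast]=6≠a[slow]=5 write a[2]=6 → slow++,fast++
(s=2,f=4) a[fast]=7≠a[slow]=6 write a[3]=7 → slow++,fast++
(s=3,f=5) a[fast]=7=a[slow] dup → fast++
(s=3,f=6) a[fast]=7=a[slow] dup → fast++
(s=3,f=7) a[fast]=7=a[slow] dup → fast++
(s=3,f=8) a[fast]=7=a[slow] dup → fast++
(s=3,f=9) a[fast]=9≠a[slow]=7 write a[4]=9 → slow++,fast++
(s=4,f=10) a[fast]=10≠a[slow]=9 write a[5]=10 → slow++,fast++
(s=5,f=11) a[fast]=12≠a[slow]=10 write a[6]=12 → slow++,fast++
(s=6,f=12) a[fast]=13≠a[slow]=12 write a[7]=13 → slow++,fast++
(s=7,f=13) a[fast]=13=a[slow] dup → fast++
(s=7,f=14) a[fast]=13=a[slow] dup → fast++
(s=7,f=15) a[fast]=14≠a[slow]=13 write a[8]=14 → slow++,fast++
(s=8,f=16) a[fast]=14=a[slow] dup → fast++

length 9; prefix = [2, 5, 6, 7, 9, 10, 12, 13, 14]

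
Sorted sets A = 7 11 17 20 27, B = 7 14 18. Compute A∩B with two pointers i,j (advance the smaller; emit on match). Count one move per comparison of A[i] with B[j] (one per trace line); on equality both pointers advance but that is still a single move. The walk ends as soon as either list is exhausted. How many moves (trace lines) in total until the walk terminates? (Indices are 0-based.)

5 moves

[i=0,j=0] 7==7 emit → i++,j++
[i=1,j=1] 11<14 → i++
[i=2,j=1] 17>14 → j++
[i=2,j=2] 17<18 → i++
[i=3,j=2] 20>18 → j++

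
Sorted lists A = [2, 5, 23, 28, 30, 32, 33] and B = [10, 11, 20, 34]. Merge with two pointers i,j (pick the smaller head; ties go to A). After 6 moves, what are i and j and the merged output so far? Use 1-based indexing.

i=1 j=1: A[i]=2<=B[j]=10 take 2, i++
i=2 j=1: A[i]=5<=B[j]=10 take 5, i++
i=3 j=1: A[i]=23>B[j]=10 take 10, j++
i=3 j=2: A[i]=23>B[j]=11 take 11, j++
i=3 j=3: A[i]=23>B[j]=20 take 20, j++
i=3 j=4: A[i]=23<=B[j]=34 take 23, i++

i=4, j=4, merged so far=[2, 5, 10, 11, 20, 23]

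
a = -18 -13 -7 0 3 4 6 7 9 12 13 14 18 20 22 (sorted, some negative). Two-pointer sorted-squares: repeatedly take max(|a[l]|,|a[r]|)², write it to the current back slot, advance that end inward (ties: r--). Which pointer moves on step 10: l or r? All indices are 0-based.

[0,14] |-18|<=|22| out[14]=484 → r--
[0,13] |-18|<=|20| out[13]=400 → r--
[0,12] |-18|<=|18| out[12]=324 → r--
[0,11] |-18|>|14| out[11]=324 → l++
[1,11] |-13|<=|14| out[10]=196 → r--
[1,10] |-13|<=|13| out[9]=169 → r--
[1,9] |-13|>|12| out[8]=169 → l++
[2,9] |-7|<=|12| out[7]=144 → r--
[2,8] |-7|<=|9| out[6]=81 → r--
[2,7] |-7|<=|7| out[5]=49 → r--

r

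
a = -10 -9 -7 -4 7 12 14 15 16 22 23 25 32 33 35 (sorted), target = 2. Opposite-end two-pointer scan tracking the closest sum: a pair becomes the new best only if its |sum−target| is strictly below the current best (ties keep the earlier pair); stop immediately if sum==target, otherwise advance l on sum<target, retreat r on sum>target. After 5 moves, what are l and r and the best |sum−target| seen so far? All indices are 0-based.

[0,14] -10+35=25 d=23 * → r--
[0,13] -10+33=23 d=21 * → r--
[0,12] -10+32=22 d=20 * → r--
[0,11] -10+25=15 d=13 * → r--
[0,10] -10+23=13 d=11 * → r--

l=0, r=9, best |Δ|=11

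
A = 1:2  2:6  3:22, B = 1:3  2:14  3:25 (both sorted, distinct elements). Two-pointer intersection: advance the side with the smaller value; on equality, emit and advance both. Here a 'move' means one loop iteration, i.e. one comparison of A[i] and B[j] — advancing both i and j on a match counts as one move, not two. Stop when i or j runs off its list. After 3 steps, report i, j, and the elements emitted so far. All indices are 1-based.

i=3, j=2, emitted=[]

[i=1,j=1] 2<3 → i++
[i=2,j=1] 6>3 → j++
[i=2,j=2] 6<14 → i++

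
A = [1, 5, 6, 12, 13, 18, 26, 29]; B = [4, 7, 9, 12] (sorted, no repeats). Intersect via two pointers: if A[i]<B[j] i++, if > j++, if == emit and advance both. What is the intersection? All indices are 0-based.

[i=0,j=0] 1<4 → i++
[i=1,j=0] 5>4 → j++
[i=1,j=1] 5<7 → i++
[i=2,j=1] 6<7 → i++
[i=3,j=1] 12>7 → j++
[i=3,j=2] 12>9 → j++
[i=3,j=3] 12==12 emit → i++,j++

intersection = [12]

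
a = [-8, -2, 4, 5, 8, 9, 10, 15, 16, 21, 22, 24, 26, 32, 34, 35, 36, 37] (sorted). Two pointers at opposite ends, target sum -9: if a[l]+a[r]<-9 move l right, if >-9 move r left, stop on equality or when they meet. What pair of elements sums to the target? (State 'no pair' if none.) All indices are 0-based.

no pair

l=0 r=17: -8+37=29 >-9, r--
l=0 r=16: -8+36=28 >-9, r--
l=0 r=15: -8+35=27 >-9, r--
l=0 r=14: -8+34=26 >-9, r--
l=0 r=13: -8+32=24 >-9, r--
l=0 r=12: -8+26=18 >-9, r--
l=0 r=11: -8+24=16 >-9, r--
l=0 r=10: -8+22=14 >-9, r--
l=0 r=9: -8+21=13 >-9, r--
l=0 r=8: -8+16=8 >-9, r--
l=0 r=7: -8+15=7 >-9, r--
l=0 r=6: -8+10=2 >-9, r--
l=0 r=5: -8+9=1 >-9, r--
l=0 r=4: -8+8=0 >-9, r--
l=0 r=3: -8+5=-3 >-9, r--
l=0 r=2: -8+4=-4 >-9, r--
l=0 r=1: -8+-2=-10 <-9, l++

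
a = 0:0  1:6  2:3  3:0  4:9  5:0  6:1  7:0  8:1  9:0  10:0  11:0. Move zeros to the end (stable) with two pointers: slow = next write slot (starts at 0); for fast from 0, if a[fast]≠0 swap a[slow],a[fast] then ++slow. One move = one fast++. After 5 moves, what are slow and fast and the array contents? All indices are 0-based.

slow=3, fast=5, a=[6, 3, 9, 0, 0, 0, 1, 0, 1, 0, 0, 0]

(s=0,f=0) a[fast]=0 → fast++
(s=0,f=1) a[fast]=6≠0 swap→a[0]=6 → slow++,fast++
(s=1,f=2) a[fast]=3≠0 swap→a[1]=3 → slow++,fast++
(s=2,f=3) a[fast]=0 → fast++
(s=2,f=4) a[fast]=9≠0 swap→a[2]=9 → slow++,fast++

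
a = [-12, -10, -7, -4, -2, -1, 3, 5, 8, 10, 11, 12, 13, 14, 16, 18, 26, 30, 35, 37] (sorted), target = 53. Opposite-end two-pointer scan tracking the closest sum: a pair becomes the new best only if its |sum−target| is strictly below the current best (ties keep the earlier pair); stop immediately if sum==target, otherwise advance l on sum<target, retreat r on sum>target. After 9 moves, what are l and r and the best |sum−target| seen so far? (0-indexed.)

l=0 r=19: -12+37=25 d=28 *, l++
l=1 r=19: -10+37=27 d=26 *, l++
l=2 r=19: -7+37=30 d=23 *, l++
l=3 r=19: -4+37=33 d=20 *, l++
l=4 r=19: -2+37=35 d=18 *, l++
l=5 r=19: -1+37=36 d=17 *, l++
l=6 r=19: 3+37=40 d=13 *, l++
l=7 r=19: 5+37=42 d=11 *, l++
l=8 r=19: 8+37=45 d=8 *, l++

l=9, r=19, best |Δ|=8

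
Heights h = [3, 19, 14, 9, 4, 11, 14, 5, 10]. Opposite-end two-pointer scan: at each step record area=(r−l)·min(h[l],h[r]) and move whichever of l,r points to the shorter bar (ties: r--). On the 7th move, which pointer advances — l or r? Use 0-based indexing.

r

l=0 r=8: min(3,10)*8=24 best=24 *, l++
l=1 r=8: min(19,10)*7=70 best=70 *, r--
l=1 r=7: min(19,5)*6=30 best=70, r--
l=1 r=6: min(19,14)*5=70 best=70, r--
l=1 r=5: min(19,11)*4=44 best=70, r--
l=1 r=4: min(19,4)*3=12 best=70, r--
l=1 r=3: min(19,9)*2=18 best=70, r--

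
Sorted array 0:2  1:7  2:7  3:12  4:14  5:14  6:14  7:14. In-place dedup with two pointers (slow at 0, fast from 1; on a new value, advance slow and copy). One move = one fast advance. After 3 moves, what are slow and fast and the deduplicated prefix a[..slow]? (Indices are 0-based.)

slow=0 fast=1: a[fast]=7≠a[slow]=2 write a[1]=7, slow++,fast++
slow=1 fast=2: a[fast]=7=a[slow] dup, fast++
slow=1 fast=3: a[fast]=12≠a[slow]=7 write a[2]=12, slow++,fast++

slow=2, fast=4, prefix=[2, 7, 12]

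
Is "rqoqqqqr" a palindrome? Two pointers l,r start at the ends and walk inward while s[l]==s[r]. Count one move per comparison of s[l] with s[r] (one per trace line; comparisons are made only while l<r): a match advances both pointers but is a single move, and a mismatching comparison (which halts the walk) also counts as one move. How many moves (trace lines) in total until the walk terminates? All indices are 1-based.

3 moves

[1,8] 'r'=='r' → l++,r--
[2,7] 'q'=='q' → l++,r--
[3,6] 'o'!='q' → stop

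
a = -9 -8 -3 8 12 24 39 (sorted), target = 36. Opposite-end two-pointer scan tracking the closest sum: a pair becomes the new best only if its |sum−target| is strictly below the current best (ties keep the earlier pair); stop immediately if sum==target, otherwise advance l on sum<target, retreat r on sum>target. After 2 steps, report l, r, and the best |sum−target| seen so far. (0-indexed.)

l=2, r=6, best |Δ|=5

l=0 r=6: -9+39=30 d=6 *, l++
l=1 r=6: -8+39=31 d=5 *, l++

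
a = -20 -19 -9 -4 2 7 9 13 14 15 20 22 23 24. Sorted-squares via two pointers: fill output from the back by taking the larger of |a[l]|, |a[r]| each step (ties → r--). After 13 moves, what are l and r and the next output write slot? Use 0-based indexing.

l=0 r=13: |-20|<=|24| out[13]=576, r--
l=0 r=12: |-20|<=|23| out[12]=529, r--
l=0 r=11: |-20|<=|22| out[11]=484, r--
l=0 r=10: |-20|<=|20| out[10]=400, r--
l=0 r=9: |-20|>|15| out[9]=400, l++
l=1 r=9: |-19|>|15| out[8]=361, l++
l=2 r=9: |-9|<=|15| out[7]=225, r--
l=2 r=8: |-9|<=|14| out[6]=196, r--
l=2 r=7: |-9|<=|13| out[5]=169, r--
l=2 r=6: |-9|<=|9| out[4]=81, r--
l=2 r=5: |-9|>|7| out[3]=81, l++
l=3 r=5: |-4|<=|7| out[2]=49, r--
l=3 r=4: |-4|>|2| out[1]=16, l++

l=4, r=4, next write slot=0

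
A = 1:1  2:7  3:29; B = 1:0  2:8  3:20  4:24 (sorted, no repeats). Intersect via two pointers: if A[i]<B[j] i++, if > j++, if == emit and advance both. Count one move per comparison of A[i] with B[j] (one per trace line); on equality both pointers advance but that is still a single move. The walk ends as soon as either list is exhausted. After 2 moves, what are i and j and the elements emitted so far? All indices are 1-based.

i=2, j=2, emitted=[]

[i=1,j=1] 1>0 → j++
[i=1,j=2] 1<8 → i++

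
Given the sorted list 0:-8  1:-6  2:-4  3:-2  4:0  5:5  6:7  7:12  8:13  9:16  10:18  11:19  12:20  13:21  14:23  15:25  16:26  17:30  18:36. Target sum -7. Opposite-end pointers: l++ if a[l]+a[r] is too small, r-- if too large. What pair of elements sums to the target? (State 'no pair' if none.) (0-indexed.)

no pair

[0,18] -8+36=28 >-7 → r--
[0,17] -8+30=22 >-7 → r--
[0,16] -8+26=18 >-7 → r--
[0,15] -8+25=17 >-7 → r--
[0,14] -8+23=15 >-7 → r--
[0,13] -8+21=13 >-7 → r--
[0,12] -8+20=12 >-7 → r--
[0,11] -8+19=11 >-7 → r--
[0,10] -8+18=10 >-7 → r--
[0,9] -8+16=8 >-7 → r--
[0,8] -8+13=5 >-7 → r--
[0,7] -8+12=4 >-7 → r--
[0,6] -8+7=-1 >-7 → r--
[0,5] -8+5=-3 >-7 → r--
[0,4] -8+0=-8 <-7 → l++
[1,4] -6+0=-6 >-7 → r--
[1,3] -6+-2=-8 <-7 → l++
[2,3] -4+-2=-6 >-7 → r--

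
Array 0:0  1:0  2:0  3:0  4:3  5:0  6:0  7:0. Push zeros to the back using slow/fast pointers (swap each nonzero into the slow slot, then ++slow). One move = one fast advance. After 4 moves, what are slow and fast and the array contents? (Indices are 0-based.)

slow=0, fast=4, a=[0, 0, 0, 0, 3, 0, 0, 0]

(s=0,f=0) a[fast]=0 → fast++
(s=0,f=1) a[fast]=0 → fast++
(s=0,f=2) a[fast]=0 → fast++
(s=0,f=3) a[fast]=0 → fast++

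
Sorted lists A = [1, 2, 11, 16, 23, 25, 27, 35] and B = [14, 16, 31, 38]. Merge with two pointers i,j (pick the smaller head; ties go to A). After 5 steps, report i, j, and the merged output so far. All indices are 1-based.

i=5, j=2, merged so far=[1, 2, 11, 14, 16]

i=1 j=1: A[i]=1<=B[j]=14 take 1, i++
i=2 j=1: A[i]=2<=B[j]=14 take 2, i++
i=3 j=1: A[i]=11<=B[j]=14 take 11, i++
i=4 j=1: A[i]=16>B[j]=14 take 14, j++
i=4 j=2: A[i]=16<=B[j]=16 take 16, i++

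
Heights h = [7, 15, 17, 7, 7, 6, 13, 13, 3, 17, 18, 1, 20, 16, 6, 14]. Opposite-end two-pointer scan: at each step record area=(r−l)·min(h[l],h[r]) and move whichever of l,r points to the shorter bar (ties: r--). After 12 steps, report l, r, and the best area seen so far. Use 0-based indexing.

l=0 r=15: min(7,14)*15=105 best=105 *, l++
l=1 r=15: min(15,14)*14=196 best=196 *, r--
l=1 r=14: min(15,6)*13=78 best=196, r--
l=1 r=13: min(15,16)*12=180 best=196, l++
l=2 r=13: min(17,16)*11=176 best=196, r--
l=2 r=12: min(17,20)*10=170 best=196, l++
l=3 r=12: min(7,20)*9=63 best=196, l++
l=4 r=12: min(7,20)*8=56 best=196, l++
l=5 r=12: min(6,20)*7=42 best=196, l++
l=6 r=12: min(13,20)*6=78 best=196, l++
l=7 r=12: min(13,20)*5=65 best=196, l++
l=8 r=12: min(3,20)*4=12 best=196, l++

l=9, r=12, best area=196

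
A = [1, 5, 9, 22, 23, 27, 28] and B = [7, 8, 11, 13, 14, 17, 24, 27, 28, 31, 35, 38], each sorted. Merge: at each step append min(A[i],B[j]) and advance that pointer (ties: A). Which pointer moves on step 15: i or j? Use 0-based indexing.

i=0 j=0: A[i]=1<=B[j]=7 take 1, i++
i=1 j=0: A[i]=5<=B[j]=7 take 5, i++
i=2 j=0: A[i]=9>B[j]=7 take 7, j++
i=2 j=1: A[i]=9>B[j]=8 take 8, j++
i=2 j=2: A[i]=9<=B[j]=11 take 9, i++
i=3 j=2: A[i]=22>B[j]=11 take 11, j++
i=3 j=3: A[i]=22>B[j]=13 take 13, j++
i=3 j=4: A[i]=22>B[j]=14 take 14, j++
i=3 j=5: A[i]=22>B[j]=17 take 17, j++
i=3 j=6: A[i]=22<=B[j]=24 take 22, i++
i=4 j=6: A[i]=23<=B[j]=24 take 23, i++
i=5 j=6: A[i]=27>B[j]=24 take 24, j++
i=5 j=7: A[i]=27<=B[j]=27 take 27, i++
i=6 j=7: A[i]=28>B[j]=27 take 27, j++
i=6 j=8: A[i]=28<=B[j]=28 take 28, i++

i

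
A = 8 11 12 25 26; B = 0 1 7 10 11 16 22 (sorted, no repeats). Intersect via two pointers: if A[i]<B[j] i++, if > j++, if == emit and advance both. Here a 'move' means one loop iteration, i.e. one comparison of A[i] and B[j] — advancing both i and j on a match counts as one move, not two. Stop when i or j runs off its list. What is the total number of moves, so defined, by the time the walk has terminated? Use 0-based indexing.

9 moves

i=0 j=0: 8>0, j++
i=0 j=1: 8>1, j++
i=0 j=2: 8>7, j++
i=0 j=3: 8<10, i++
i=1 j=3: 11>10, j++
i=1 j=4: 11==11 emit, i++,j++
i=2 j=5: 12<16, i++
i=3 j=5: 25>16, j++
i=3 j=6: 25>22, j++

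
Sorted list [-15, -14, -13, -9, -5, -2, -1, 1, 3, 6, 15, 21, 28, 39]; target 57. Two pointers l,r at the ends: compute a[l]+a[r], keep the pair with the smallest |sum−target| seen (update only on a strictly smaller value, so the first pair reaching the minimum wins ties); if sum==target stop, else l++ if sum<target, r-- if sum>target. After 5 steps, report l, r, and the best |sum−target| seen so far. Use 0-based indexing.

l=5, r=13, best |Δ|=23

[0,13] -15+39=24 d=33 * → l++
[1,13] -14+39=25 d=32 * → l++
[2,13] -13+39=26 d=31 * → l++
[3,13] -9+39=30 d=27 * → l++
[4,13] -5+39=34 d=23 * → l++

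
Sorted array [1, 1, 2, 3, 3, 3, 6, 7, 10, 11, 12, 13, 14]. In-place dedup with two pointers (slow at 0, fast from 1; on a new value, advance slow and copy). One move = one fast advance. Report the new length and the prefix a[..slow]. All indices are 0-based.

length 10; prefix = [1, 2, 3, 6, 7, 10, 11, 12, 13, 14]

slow=0 fast=1: a[fast]=1=a[slow] dup, fast++
slow=0 fast=2: a[fast]=2≠a[slow]=1 write a[1]=2, slow++,fast++
slow=1 fast=3: a[fast]=3≠a[slow]=2 write a[2]=3, slow++,fast++
slow=2 fast=4: a[fast]=3=a[slow] dup, fast++
slow=2 fast=5: a[fast]=3=a[slow] dup, fast++
slow=2 fast=6: a[fast]=6≠a[slow]=3 write a[3]=6, slow++,fast++
slow=3 fast=7: a[fast]=7≠a[slow]=6 write a[4]=7, slow++,fast++
slow=4 fast=8: a[fast]=10≠a[slow]=7 write a[5]=10, slow++,fast++
slow=5 fast=9: a[fast]=11≠a[slow]=10 write a[6]=11, slow++,fast++
slow=6 fast=10: a[fast]=12≠a[slow]=11 write a[7]=12, slow++,fast++
slow=7 fast=11: a[fast]=13≠a[slow]=12 write a[8]=13, slow++,fast++
slow=8 fast=12: a[fast]=14≠a[slow]=13 write a[9]=14, slow++,fast++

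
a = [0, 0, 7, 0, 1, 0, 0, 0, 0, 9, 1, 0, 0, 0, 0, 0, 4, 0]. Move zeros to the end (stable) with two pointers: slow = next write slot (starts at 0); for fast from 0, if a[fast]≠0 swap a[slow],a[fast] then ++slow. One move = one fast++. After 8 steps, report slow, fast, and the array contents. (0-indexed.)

slow=2, fast=8, a=[7, 1, 0, 0, 0, 0, 0, 0, 0, 9, 1, 0, 0, 0, 0, 0, 4, 0]

(s=0,f=0) a[fast]=0 → fast++
(s=0,f=1) a[fast]=0 → fast++
(s=0,f=2) a[fast]=7≠0 swap→a[0]=7 → slow++,fast++
(s=1,f=3) a[fast]=0 → fast++
(s=1,f=4) a[fast]=1≠0 swap→a[1]=1 → slow++,fast++
(s=2,f=5) a[fast]=0 → fast++
(s=2,f=6) a[fast]=0 → fast++
(s=2,f=7) a[fast]=0 → fast++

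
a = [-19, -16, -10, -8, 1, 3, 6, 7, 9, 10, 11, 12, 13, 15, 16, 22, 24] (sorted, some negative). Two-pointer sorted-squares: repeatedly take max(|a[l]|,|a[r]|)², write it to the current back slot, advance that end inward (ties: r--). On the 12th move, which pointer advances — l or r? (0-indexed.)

[0,16] |-19|<=|24| out[16]=576 → r--
[0,15] |-19|<=|22| out[15]=484 → r--
[0,14] |-19|>|16| out[14]=361 → l++
[1,14] |-16|<=|16| out[13]=256 → r--
[1,13] |-16|>|15| out[12]=256 → l++
[2,13] |-10|<=|15| out[11]=225 → r--
[2,12] |-10|<=|13| out[10]=169 → r--
[2,11] |-10|<=|12| out[9]=144 → r--
[2,10] |-10|<=|11| out[8]=121 → r--
[2,9] |-10|<=|10| out[7]=100 → r--
[2,8] |-10|>|9| out[6]=100 → l++
[3,8] |-8|<=|9| out[5]=81 → r--

r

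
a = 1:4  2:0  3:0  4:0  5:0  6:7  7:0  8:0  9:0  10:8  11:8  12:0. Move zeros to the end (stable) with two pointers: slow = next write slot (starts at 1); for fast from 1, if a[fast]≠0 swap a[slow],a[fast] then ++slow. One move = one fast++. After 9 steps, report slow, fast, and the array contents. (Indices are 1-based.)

slow=3, fast=10, a=[4, 7, 0, 0, 0, 0, 0, 0, 0, 8, 8, 0]

slow=1 fast=1: a[fast]=4≠0 swap→a[1]=4, slow++,fast++
slow=2 fast=2: a[fast]=0, fast++
slow=2 fast=3: a[fast]=0, fast++
slow=2 fast=4: a[fast]=0, fast++
slow=2 fast=5: a[fast]=0, fast++
slow=2 fast=6: a[fast]=7≠0 swap→a[2]=7, slow++,fast++
slow=3 fast=7: a[fast]=0, fast++
slow=3 fast=8: a[fast]=0, fast++
slow=3 fast=9: a[fast]=0, fast++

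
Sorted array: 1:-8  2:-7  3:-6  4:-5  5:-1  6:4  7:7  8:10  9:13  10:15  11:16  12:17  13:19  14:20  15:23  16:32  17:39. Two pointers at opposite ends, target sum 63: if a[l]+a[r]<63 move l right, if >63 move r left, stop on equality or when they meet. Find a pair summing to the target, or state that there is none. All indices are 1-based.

l=1 r=17: -8+39=31 <63, l++
l=2 r=17: -7+39=32 <63, l++
l=3 r=17: -6+39=33 <63, l++
l=4 r=17: -5+39=34 <63, l++
l=5 r=17: -1+39=38 <63, l++
l=6 r=17: 4+39=43 <63, l++
l=7 r=17: 7+39=46 <63, l++
l=8 r=17: 10+39=49 <63, l++
l=9 r=17: 13+39=52 <63, l++
l=10 r=17: 15+39=54 <63, l++
l=11 r=17: 16+39=55 <63, l++
l=12 r=17: 17+39=56 <63, l++
l=13 r=17: 19+39=58 <63, l++
l=14 r=17: 20+39=59 <63, l++
l=15 r=17: 23+39=62 <63, l++
l=16 r=17: 32+39=71 >63, r--

no pair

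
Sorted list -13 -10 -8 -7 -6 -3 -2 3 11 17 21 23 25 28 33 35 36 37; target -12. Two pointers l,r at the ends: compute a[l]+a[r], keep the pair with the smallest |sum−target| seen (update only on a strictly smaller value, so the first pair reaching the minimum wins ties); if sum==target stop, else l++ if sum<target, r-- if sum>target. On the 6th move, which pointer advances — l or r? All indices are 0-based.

r

[0,17] -13+37=24 d=36 * → r--
[0,16] -13+36=23 d=35 * → r--
[0,15] -13+35=22 d=34 * → r--
[0,14] -13+33=20 d=32 * → r--
[0,13] -13+28=15 d=27 * → r--
[0,12] -13+25=12 d=24 * → r--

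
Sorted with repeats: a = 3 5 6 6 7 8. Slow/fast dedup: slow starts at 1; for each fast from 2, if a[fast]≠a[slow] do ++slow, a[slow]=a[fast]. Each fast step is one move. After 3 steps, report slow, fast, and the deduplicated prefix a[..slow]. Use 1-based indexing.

(s=1,f=2) a[fast]=5≠a[slow]=3 write a[2]=5 → slow++,fast++
(s=2,f=3) a[fast]=6≠a[slow]=5 write a[3]=6 → slow++,fast++
(s=3,f=4) a[fast]=6=a[slow] dup → fast++

slow=3, fast=5, prefix=[3, 5, 6]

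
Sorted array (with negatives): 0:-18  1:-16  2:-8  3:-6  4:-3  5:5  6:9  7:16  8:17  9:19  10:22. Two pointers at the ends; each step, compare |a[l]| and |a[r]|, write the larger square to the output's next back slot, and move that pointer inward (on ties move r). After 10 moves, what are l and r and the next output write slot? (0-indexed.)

l=4, r=4, next write slot=0

[0,10] |-18|<=|22| out[10]=484 → r--
[0,9] |-18|<=|19| out[9]=361 → r--
[0,8] |-18|>|17| out[8]=324 → l++
[1,8] |-16|<=|17| out[7]=289 → r--
[1,7] |-16|<=|16| out[6]=256 → r--
[1,6] |-16|>|9| out[5]=256 → l++
[2,6] |-8|<=|9| out[4]=81 → r--
[2,5] |-8|>|5| out[3]=64 → l++
[3,5] |-6|>|5| out[2]=36 → l++
[4,5] |-3|<=|5| out[1]=25 → r--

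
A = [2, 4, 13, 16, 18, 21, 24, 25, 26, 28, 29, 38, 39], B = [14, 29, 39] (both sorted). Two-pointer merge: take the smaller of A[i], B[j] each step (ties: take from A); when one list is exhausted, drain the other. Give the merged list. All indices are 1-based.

i=1 j=1: A[i]=2<=B[j]=14 take 2, i++
i=2 j=1: A[i]=4<=B[j]=14 take 4, i++
i=3 j=1: A[i]=13<=B[j]=14 take 13, i++
i=4 j=1: A[i]=16>B[j]=14 take 14, j++
i=4 j=2: A[i]=16<=B[j]=29 take 16, i++
i=5 j=2: A[i]=18<=B[j]=29 take 18, i++
i=6 j=2: A[i]=21<=B[j]=29 take 21, i++
i=7 j=2: A[i]=24<=B[j]=29 take 24, i++
i=8 j=2: A[i]=25<=B[j]=29 take 25, i++
i=9 j=2: A[i]=26<=B[j]=29 take 26, i++
i=10 j=2: A[i]=28<=B[j]=29 take 28, i++
i=11 j=2: A[i]=29<=B[j]=29 take 29, i++
i=12 j=2: A[i]=38>B[j]=29 take 29, j++
i=12 j=3: A[i]=38<=B[j]=39 take 38, i++
i=13 j=3: A[i]=39<=B[j]=39 take 39, i++
i=14 j=3: A done, take B[j]=39, j++

[2, 4, 13, 14, 16, 18, 21, 24, 25, 26, 28, 29, 29, 38, 39, 39]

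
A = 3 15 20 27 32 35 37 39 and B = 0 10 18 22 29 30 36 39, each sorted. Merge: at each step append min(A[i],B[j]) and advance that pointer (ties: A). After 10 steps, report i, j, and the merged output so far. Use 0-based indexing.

i=4, j=6, merged so far=[0, 3, 10, 15, 18, 20, 22, 27, 29, 30]

i=0 j=0: A[i]=3>B[j]=0 take 0, j++
i=0 j=1: A[i]=3<=B[j]=10 take 3, i++
i=1 j=1: A[i]=15>B[j]=10 take 10, j++
i=1 j=2: A[i]=15<=B[j]=18 take 15, i++
i=2 j=2: A[i]=20>B[j]=18 take 18, j++
i=2 j=3: A[i]=20<=B[j]=22 take 20, i++
i=3 j=3: A[i]=27>B[j]=22 take 22, j++
i=3 j=4: A[i]=27<=B[j]=29 take 27, i++
i=4 j=4: A[i]=32>B[j]=29 take 29, j++
i=4 j=5: A[i]=32>B[j]=30 take 30, j++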